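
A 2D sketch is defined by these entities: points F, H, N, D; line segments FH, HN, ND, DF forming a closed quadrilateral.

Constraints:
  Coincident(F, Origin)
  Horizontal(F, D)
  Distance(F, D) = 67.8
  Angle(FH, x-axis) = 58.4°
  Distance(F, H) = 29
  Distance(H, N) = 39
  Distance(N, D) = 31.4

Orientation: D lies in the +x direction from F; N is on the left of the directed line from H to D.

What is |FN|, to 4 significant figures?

60.96

Checks: |HN| = 39.00 ✓; |ND| = 31.40 ✓.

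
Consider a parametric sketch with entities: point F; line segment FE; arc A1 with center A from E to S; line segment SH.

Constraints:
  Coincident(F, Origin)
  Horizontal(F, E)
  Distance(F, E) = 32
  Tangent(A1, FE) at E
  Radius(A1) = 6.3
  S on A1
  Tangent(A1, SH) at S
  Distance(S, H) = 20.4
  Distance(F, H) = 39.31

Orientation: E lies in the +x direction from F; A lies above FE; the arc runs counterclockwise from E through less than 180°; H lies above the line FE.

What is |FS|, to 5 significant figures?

38.707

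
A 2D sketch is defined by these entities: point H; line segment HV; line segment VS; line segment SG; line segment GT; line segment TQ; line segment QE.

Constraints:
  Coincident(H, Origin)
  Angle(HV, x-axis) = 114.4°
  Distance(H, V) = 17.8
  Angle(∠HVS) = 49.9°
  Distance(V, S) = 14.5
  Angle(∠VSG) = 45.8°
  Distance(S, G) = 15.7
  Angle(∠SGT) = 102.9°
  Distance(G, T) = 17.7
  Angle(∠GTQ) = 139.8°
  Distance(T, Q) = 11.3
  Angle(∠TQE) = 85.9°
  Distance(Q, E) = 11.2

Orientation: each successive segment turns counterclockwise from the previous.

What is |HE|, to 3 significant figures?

29.6

H is at the origin; HV runs at 114.4° with length 17.8, so V = (-7.35, 16.2). ∠HVS = 49.9° gives VS at -116° from the x-axis; with |VS| = 14.5, S = (-13.6, 3.12). ∠VSG = 45.8° gives SG at 18.7° from the x-axis; with |SG| = 15.7, G = (1.28, 8.16). ∠SGT = 102.9° gives GT at 95.8° from the x-axis; with |GT| = 17.7, T = (-0.513, 25.8). ∠GTQ = 139.8° gives TQ at 136° from the x-axis; with |TQ| = 11.3, Q = (-8.64, 33.6). ∠TQE = 85.9° gives QE at -130° from the x-axis; with |QE| = 11.2, E = (-15.8, 25.0). Then |HE| = |E − H| = 29.6.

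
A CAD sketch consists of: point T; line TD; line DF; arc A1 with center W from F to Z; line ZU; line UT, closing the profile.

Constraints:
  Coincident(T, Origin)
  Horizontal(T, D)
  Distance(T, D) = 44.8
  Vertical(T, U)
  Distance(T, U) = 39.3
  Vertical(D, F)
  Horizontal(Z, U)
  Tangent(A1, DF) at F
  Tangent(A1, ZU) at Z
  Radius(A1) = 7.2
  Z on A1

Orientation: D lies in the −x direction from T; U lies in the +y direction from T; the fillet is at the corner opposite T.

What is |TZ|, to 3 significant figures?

54.4

T is at the origin; TD is horizontal with |TD| = 44.8 and D on the −x side, so D = (-44.8, 0.00). TU is vertical with |TU| = 39.3 and U on the +y side, so U = (0.00, 39.3). The virtual corner opposite T is at (-44.8, 39.3). Since A1 is tangent to DF there, WF ⟂ DF and since A1 is tangent to ZU there, WZ ⟂ ZU, with radius 7.2, so the center W sits 7.2 in from both sides at W = (-37.6, 32.1). That places the tangent points at F = (-44.8, 32.1) on DF and Z = (-37.6, 39.3) on ZU. Then |TZ| = |Z − T| = 54.4.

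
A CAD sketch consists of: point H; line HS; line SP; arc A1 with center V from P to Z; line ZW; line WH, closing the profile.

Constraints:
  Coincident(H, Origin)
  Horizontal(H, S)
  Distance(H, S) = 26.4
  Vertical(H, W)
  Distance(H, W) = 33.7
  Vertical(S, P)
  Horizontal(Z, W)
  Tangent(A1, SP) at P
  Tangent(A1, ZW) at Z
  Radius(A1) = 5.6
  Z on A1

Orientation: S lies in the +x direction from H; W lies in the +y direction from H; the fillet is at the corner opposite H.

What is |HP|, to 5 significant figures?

38.556

H is at the origin; H and S share the same y with |HS| = 26.4 and S on the +x side, so S = (26.400, 0.0000). H and W share the same x with |HW| = 33.7 and W on the +y side, so W = (0.0000, 33.700). The virtual corner opposite H is at (26.400, 33.700). Tangency of A1 to SP means the radius VP is perpendicular to SP and A1 meets ZW tangentially, so VZ is at right angles to ZW, with radius 5.6, so the center V sits 5.6 in from both sides at V = (20.800, 28.100). That places the tangent points at P = (26.400, 28.100) on SP and Z = (20.800, 33.700) on ZW. Then |HP| = |P − H| = 38.556.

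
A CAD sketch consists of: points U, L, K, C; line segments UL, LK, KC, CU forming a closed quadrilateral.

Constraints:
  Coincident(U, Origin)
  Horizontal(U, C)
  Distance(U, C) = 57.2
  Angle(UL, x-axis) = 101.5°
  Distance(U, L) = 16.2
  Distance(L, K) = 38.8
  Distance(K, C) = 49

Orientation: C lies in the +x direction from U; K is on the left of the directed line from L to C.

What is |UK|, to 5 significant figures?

48.039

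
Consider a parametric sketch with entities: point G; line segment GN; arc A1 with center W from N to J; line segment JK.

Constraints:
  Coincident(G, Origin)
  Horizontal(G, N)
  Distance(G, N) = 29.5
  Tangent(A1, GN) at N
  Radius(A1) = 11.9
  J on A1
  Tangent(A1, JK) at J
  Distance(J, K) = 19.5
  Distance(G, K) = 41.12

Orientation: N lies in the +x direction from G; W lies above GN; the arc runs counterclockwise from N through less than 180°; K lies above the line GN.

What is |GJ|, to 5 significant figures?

42.878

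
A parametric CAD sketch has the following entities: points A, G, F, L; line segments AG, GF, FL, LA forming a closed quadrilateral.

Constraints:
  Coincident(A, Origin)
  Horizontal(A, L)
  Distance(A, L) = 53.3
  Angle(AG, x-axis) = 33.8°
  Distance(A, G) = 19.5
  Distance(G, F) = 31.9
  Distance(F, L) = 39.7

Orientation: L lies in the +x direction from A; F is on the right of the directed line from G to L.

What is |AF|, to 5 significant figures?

28.591

A is at the origin; A and L share the same y with |AL| = 53.3 and L in +x, so L = (53.3, 0). AG runs at 33.8° with |AG| = 19.5, so G = (16.204, 10.848). F is determined by |GF| = 31.9 and |FL| = 39.7 together: it lies at the intersection of circle(G, 31.9) and circle(L, 39.7). With |GL| = 38.649, the foot of the radical line on GL is 12.100 from G and the perpendicular offset is √(31.9² − 12.100²) = 29.516. Taking the right-of-GL solution: F = (19.533, -20.878).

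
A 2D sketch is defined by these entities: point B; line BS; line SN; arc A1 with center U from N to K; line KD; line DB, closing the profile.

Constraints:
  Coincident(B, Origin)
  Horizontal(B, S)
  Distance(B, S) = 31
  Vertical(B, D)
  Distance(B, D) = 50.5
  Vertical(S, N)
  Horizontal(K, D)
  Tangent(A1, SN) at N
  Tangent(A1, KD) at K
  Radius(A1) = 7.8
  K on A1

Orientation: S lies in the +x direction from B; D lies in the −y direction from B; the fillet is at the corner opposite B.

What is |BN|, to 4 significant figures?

52.77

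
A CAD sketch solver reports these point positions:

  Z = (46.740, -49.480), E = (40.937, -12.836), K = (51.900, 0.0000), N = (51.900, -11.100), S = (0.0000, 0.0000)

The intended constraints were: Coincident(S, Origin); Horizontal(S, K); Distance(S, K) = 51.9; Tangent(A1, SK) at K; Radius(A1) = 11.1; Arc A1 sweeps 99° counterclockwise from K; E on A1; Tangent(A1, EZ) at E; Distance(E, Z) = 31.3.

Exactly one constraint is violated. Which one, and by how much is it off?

Distance(E, Z) = 31.3 — off by 5.80.

S = (0.00, 0.00) ✓; S.y = 0.00, K.y = 0.00 ✓; |SK| = 51.90 ✓; ∠(NK, KS) = 90.00° ✓; |NK| = 11.10 ✓; bearing(N→E) − bearing(N→K) = 99.00° ✓; |NE| = 11.10 ✓; ∠(NE, EZ) = 90.00° ✓; |EZ| = 37.10 ✗.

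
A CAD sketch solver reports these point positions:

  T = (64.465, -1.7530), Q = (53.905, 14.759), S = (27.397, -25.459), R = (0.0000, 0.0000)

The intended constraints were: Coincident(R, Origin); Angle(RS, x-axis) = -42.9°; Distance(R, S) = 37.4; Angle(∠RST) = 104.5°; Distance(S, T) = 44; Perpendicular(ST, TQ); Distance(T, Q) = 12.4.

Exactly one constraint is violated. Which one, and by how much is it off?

Distance(T, Q) = 12.4 — off by 7.20.

R = (0.00, 0.00) ✓; RS at -42.90° ✓; |RS| = 37.40 ✓; ∠RST = 104.5° ✓; |ST| = 44.00 ✓; ∠(ST, TQ) = 90.00° ✓; |TQ| = 19.60 ✗.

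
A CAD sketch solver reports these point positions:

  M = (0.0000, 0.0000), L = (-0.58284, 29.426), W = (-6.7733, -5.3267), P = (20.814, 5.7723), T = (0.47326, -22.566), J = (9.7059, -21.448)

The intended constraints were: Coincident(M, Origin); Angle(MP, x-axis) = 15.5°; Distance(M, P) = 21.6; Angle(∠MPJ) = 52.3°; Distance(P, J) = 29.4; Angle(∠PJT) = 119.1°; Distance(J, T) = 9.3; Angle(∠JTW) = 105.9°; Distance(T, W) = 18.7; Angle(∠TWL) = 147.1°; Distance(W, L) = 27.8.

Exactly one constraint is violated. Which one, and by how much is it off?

Distance(W, L) = 27.8 — off by 7.50.

M = (0.00, 0.00) ✓; MP at 15.50° ✓; |MP| = 21.60 ✓; ∠MPJ = 52.30° ✓; |PJ| = 29.40 ✓; ∠PJT = 119.1° ✓; |JT| = 9.300 ✓; ∠JTW = 105.9° ✓; |TW| = 18.70 ✓; ∠TWL = 147.1° ✓; |WL| = 35.30 ✗.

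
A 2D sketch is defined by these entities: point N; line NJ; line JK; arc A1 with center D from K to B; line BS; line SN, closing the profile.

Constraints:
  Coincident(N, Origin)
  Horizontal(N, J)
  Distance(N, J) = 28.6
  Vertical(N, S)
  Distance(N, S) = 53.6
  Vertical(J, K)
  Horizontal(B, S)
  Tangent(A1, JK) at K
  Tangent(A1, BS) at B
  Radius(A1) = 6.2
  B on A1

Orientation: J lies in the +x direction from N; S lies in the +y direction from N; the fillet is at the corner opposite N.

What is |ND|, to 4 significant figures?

52.43

N and S share the same x with |NS| = 53.6 and S on the +y side, so S = (0.000, 53.60). The virtual corner opposite N is at (28.60, 53.60). The tangent condition forces DK to be normal to JK and since A1 is tangent to BS there, DB ⟂ BS, with radius 6.2, so the center D sits 6.2 in from both sides at D = (22.40, 47.40). Then |ND| = |D − N| = 52.43.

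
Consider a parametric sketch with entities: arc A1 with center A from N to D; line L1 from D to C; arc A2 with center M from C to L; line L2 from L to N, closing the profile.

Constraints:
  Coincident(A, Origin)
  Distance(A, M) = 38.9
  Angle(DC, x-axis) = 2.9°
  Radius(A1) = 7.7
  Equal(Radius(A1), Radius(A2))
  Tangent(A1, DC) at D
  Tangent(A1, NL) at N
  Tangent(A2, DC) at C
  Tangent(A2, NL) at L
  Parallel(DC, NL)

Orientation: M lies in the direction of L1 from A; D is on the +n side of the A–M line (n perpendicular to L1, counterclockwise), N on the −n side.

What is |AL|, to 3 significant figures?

39.7

The slot axis is L1's direction at 2.9°, so u = (cos 2.9°, sin 2.9°) = (0.999, 0.0506) and n = (−sin 2.9°, cos 2.9°) = (-0.0506, 0.999). A is at the origin and M lies 38.9 along u from A, so M = 38.9·u = (38.9, 1.97). Tangency of A1 to both parallel lines with radius 7.7 puts D and N at A ± 7.7·n: D = (-0.390, 7.69), N = (0.390, -7.69). Equal radii place C and L the same way about M: C = M + 7.7·n = (38.5, 9.66), L = M − 7.7·n = (39.2, -5.72). Then |AL| = |L − A| = 39.7.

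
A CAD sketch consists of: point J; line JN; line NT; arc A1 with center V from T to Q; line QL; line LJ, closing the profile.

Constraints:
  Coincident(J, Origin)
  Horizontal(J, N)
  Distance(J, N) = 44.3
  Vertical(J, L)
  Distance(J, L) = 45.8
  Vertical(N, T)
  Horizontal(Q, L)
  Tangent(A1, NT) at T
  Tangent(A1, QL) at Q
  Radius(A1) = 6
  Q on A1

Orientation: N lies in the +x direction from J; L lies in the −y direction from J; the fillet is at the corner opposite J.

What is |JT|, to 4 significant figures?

59.55

J is at the origin; JN is horizontal with |JN| = 44.3 and N on the +x side, so N = (44.30, 0.000). J and L share the same x with |JL| = 45.8 and L on the −y side, so L = (0.000, -45.80). The virtual corner opposite J is at (44.30, -45.80). A1 meets NT tangentially, so VT is at right angles to NT and A1 meets QL tangentially, so VQ is at right angles to QL, with radius 6.0, so the center V sits 6.0 in from both sides at V = (38.30, -39.80). That places the tangent points at T = (44.30, -39.80) on NT and Q = (38.30, -45.80) on QL. Then |JT| = |T − J| = 59.55.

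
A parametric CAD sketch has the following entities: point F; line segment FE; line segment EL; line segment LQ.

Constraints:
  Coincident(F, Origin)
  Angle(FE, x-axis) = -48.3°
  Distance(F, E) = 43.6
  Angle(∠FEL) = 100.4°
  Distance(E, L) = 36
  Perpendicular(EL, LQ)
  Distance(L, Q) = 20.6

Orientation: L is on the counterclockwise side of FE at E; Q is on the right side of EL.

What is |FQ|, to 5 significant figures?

77.167

∠FEL = 100.4°, so EL runs at -48.3° + (180° − 100.4°) = 31.300° from the x-axis; with |EL| = 36.0, L = E + 36.0·(cos 31.300°, sin 31.300°) = (59.765, -13.851). The perpendicularity gives LQ at right angles to EL; with |LQ| = 20.6 on the right of EL, Q = L + 20.6·(0.51952, -0.85446) = (70.467, -31.453). Then |FQ| = |Q − F| = 77.167.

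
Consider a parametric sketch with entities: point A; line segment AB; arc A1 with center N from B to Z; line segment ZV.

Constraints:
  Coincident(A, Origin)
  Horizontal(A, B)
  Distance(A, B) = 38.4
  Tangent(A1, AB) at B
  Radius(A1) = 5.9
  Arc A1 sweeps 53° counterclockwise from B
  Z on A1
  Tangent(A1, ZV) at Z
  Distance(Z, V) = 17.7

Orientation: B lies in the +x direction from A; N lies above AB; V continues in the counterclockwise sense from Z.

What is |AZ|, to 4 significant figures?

43.18

The tangent condition forces NB to be normal to AB, so N = B + (0, 5.9) = (38.40, 5.900). On A1, B sits at bearing -90° from N; a 53° counterclockwise sweep puts Z at bearing -37°, so Z = N + 5.9·(cos -37°, sin -37°) = (43.11, 2.349). Then |AZ| = |Z − A| = 43.18.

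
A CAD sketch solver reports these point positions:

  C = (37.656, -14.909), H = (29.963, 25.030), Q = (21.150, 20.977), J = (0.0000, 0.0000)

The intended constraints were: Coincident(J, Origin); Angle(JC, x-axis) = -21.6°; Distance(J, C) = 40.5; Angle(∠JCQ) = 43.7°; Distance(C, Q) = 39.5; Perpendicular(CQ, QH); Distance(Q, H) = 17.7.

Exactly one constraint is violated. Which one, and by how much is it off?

Distance(Q, H) = 17.7 — off by 8.00.

J = (0.00, 0.00) ✓; JC at -21.60° ✓; |JC| = 40.50 ✓; ∠JCQ = 43.70° ✓; |CQ| = 39.50 ✓; ∠(CQ, QH) = 90.00° ✓; |QH| = 9.700 ✗.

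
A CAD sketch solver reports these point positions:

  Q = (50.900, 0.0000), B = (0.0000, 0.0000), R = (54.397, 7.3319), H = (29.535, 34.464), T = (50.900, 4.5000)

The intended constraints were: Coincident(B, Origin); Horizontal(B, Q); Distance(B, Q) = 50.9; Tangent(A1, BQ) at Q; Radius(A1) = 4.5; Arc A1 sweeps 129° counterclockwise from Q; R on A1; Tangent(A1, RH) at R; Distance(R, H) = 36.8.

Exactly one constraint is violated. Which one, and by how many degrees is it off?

Tangent(A1, RH) at R — off by 3.50°.

B = (0.00, 0.00) ✓; B.y = 0.00, Q.y = 0.00 ✓; |BQ| = 50.90 ✓; ∠(TQ, QB) = 90.00° ✓; |TQ| = 4.500 ✓; bearing(T→R) − bearing(T→Q) = 129.0° ✓; |TR| = 4.500 ✓; ∠(TR, RH) = 86.50° ✗; |RH| = 36.80 ✓.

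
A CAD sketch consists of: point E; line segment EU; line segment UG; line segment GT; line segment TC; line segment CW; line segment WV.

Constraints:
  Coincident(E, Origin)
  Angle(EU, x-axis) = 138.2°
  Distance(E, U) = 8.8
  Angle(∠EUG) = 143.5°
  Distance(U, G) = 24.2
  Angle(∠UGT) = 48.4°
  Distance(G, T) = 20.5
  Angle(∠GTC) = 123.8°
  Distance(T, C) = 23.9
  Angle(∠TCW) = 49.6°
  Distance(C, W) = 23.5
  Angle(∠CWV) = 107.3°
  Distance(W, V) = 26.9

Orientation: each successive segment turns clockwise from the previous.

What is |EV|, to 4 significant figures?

34.95

∠TCW = 49.6° gives CW at 143.5° from the x-axis; with |CW| = 23.5, W = (-10.96, 9.477). ∠CWV = 107.3° gives WV at 70.80° from the x-axis; with |WV| = 26.9, V = (-2.115, 34.88). Then |EV| = |V − E| = 34.95.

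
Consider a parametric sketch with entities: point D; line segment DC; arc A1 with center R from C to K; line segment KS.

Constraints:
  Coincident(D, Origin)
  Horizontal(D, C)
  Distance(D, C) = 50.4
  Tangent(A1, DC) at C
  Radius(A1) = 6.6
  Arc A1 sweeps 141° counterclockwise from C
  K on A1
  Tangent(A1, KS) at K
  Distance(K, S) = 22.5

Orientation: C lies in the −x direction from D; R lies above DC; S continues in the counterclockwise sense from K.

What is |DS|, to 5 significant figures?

68.790

On A1, C sits at bearing -90° from R; a 141° counterclockwise sweep puts K at bearing 51°, so K = R + 6.6·(cos 51°, sin 51°) = (-46.246, 11.729). A1 meets KS tangentially, so RK is at right angles to KS, so KS runs along (−sin 51°, cos 51°); with |KS| = 22.5, S = (-63.732, 25.889). Then |DS| = |S − D| = 68.790.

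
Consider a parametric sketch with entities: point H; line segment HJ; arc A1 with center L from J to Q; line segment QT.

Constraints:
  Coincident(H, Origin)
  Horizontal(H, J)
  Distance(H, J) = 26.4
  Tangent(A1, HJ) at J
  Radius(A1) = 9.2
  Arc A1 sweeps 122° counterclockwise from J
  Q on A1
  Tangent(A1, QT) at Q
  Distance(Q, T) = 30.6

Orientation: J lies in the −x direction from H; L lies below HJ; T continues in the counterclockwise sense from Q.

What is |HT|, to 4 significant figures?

43.88

H is at the origin; H and J share the same y with |HJ| = 26.4 and J on the −x side, so J = (-26.40, 0.000). Since A1 is tangent to HJ there, LJ ⟂ HJ, so L = J + (0, -9.2) = (-26.40, -9.200). On A1, J sits at bearing 90° from L; a 122° counterclockwise sweep puts Q at bearing 212°, so Q = L + 9.2·(cos 212°, sin 212°) = (-34.20, -14.08). The tangent condition forces LQ to be normal to QT, so QT runs along (−sin 212°, cos 212°); with |QT| = 30.6, T = (-17.99, -40.03). Then |HT| = |T − H| = 43.88.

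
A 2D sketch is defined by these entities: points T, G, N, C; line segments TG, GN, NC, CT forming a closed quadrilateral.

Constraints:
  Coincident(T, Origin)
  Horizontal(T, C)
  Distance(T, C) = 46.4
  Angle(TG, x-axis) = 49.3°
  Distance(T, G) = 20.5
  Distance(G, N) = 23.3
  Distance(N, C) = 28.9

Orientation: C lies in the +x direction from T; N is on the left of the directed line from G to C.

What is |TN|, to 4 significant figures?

42.98

Checks: |GN| = 23.30 ✓; |NC| = 28.90 ✓.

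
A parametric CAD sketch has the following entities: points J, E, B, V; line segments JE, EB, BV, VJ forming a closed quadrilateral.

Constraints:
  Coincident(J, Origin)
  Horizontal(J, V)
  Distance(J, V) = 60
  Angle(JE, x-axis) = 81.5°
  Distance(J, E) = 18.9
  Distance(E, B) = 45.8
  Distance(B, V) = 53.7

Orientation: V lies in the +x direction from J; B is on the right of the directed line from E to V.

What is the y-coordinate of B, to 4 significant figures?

-25.96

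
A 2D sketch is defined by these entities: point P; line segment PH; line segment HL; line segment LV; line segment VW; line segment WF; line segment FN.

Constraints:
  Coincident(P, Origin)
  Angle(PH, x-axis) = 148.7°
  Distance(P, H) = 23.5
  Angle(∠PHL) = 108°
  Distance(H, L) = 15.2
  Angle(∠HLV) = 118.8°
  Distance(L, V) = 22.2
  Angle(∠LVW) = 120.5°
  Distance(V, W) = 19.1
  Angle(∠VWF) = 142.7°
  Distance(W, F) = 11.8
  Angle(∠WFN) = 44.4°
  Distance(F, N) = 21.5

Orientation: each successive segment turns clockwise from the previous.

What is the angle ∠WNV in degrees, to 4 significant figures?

86.72°

P is at the origin; PH runs at 148.7° with length 23.5, so H = (-20.08, 12.21). ∠PHL = 108.0° gives HL at 76.70° from the x-axis; with |HL| = 15.2, L = (-16.58, 27.00). ∠HLV = 118.8° gives LV at 15.50° from the x-axis; with |LV| = 22.2, V = (4.810, 32.93). ∠LVW = 120.5° gives VW at -44.00° from the x-axis; with |VW| = 19.1, W = (18.55, 19.67). ∠VWF = 142.7° gives WF at -81.30° from the x-axis; with |WF| = 11.8, F = (20.33, 8.002). ∠WFN = 44.4° gives FN at 143.1° from the x-axis; with |FN| = 21.5, N = (3.141, 20.91). Then cos ∠WNV = NW·NV / (|NW||NV|), giving 86.72°.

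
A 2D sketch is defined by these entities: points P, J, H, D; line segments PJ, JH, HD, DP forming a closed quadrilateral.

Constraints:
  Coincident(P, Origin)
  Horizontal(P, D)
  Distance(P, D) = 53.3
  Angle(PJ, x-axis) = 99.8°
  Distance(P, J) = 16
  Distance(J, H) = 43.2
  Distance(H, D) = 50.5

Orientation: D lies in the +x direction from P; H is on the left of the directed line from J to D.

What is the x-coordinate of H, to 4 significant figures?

29.50

P is at the origin; P and D share the same y with |PD| = 53.3 and D in +x, so D = (53.3, 0). PJ runs at 99.8° with |PJ| = 16.0, so J = (-2.723, 15.77). H is determined by |JH| = 43.2 and |HD| = 50.5 together: it lies at the intersection of circle(J, 43.2) and circle(D, 50.5). With |JD| = 58.20, the foot of the radical line on JD is 23.22 from J and the perpendicular offset is √(43.2² − 23.22²) = 36.43. Taking the left-of-JD solution: H = (29.50, 44.54).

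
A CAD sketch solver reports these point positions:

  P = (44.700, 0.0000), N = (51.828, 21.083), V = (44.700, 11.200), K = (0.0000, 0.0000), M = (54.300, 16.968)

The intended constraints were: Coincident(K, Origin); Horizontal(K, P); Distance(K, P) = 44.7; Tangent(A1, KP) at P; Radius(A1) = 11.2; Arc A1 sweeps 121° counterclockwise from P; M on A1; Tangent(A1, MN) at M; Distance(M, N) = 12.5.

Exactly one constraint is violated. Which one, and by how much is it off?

Distance(M, N) = 12.5 — off by 7.70.

K = (0.00, 0.00) ✓; K.y = 0.00, P.y = 0.00 ✓; |KP| = 44.70 ✓; ∠(VP, PK) = 90.00° ✓; |VP| = 11.20 ✓; bearing(V→M) − bearing(V→P) = 121.0° ✓; |VM| = 11.20 ✓; ∠(VM, MN) = 90.00° ✓; |MN| = 4.800 ✗.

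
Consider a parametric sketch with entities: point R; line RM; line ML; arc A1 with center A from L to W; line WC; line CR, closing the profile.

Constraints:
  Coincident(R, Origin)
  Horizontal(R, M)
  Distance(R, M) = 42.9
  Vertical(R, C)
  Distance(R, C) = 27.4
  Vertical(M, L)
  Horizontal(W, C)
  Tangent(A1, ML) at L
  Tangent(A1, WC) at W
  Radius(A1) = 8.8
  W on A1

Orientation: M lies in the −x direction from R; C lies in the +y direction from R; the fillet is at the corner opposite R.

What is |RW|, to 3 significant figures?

43.7

The virtual corner opposite R is at (-42.9, 27.4). Tangency of A1 to ML means the radius AL is perpendicular to ML and tangency of A1 to WC means the radius AW is perpendicular to WC, with radius 8.8, so the center A sits 8.8 in from both sides at A = (-34.1, 18.6). That places the tangent points at L = (-42.9, 18.6) on ML and W = (-34.1, 27.4) on WC. Then |RW| = |W − R| = 43.7.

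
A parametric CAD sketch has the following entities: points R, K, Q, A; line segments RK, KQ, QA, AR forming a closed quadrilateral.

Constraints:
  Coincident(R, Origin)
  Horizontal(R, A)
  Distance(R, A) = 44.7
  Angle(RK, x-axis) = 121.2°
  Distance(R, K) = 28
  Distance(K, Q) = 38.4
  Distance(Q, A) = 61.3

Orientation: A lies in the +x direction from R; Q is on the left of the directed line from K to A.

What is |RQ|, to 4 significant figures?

53.16

Checks: |KQ| = 38.40 ✓; |QA| = 61.30 ✓.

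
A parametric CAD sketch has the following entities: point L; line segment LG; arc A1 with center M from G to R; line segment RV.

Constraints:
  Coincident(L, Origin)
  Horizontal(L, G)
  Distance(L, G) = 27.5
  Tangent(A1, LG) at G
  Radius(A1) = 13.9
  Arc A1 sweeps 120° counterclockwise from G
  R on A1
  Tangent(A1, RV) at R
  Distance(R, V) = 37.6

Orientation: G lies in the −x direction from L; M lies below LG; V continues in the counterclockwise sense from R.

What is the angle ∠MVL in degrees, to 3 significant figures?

30.9°

On A1, G sits at bearing 90° from M; a 120° counterclockwise sweep puts R at bearing 210°, so R = M + 13.9·(cos 210°, sin 210°) = (-39.5, -20.9). A1 meets RV tangentially, so MR is at right angles to RV, so RV runs along (−sin 210°, cos 210°); with |RV| = 37.6, V = (-20.7, -53.4). Then cos ∠MVL = VM·VL / (|VM||VL|), giving 30.9°.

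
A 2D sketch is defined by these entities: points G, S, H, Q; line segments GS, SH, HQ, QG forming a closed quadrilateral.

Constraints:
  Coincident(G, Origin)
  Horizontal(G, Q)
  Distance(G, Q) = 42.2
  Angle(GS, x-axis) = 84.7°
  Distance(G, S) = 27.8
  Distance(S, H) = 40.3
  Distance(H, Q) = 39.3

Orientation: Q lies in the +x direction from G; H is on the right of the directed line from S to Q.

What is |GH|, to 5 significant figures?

13.492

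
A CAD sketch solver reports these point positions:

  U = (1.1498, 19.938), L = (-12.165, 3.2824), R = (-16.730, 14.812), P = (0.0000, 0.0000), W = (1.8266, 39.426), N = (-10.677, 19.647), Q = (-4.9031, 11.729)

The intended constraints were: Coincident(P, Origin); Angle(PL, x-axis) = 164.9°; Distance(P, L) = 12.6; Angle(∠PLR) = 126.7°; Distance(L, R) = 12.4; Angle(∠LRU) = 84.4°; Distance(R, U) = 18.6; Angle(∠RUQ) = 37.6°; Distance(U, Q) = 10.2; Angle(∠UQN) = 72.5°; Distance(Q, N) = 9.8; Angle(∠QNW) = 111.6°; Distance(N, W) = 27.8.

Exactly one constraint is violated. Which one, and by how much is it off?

Distance(N, W) = 27.8 — off by 4.40.

P = (0.00, 0.00) ✓; PL at 164.9° ✓; |PL| = 12.60 ✓; ∠PLR = 126.7° ✓; |LR| = 12.40 ✓; ∠LRU = 84.40° ✓; |RU| = 18.60 ✓; ∠RUQ = 37.60° ✓; |UQ| = 10.20 ✓; ∠UQN = 72.50° ✓; |QN| = 9.800 ✓; ∠QNW = 111.6° ✓; |NW| = 23.40 ✗.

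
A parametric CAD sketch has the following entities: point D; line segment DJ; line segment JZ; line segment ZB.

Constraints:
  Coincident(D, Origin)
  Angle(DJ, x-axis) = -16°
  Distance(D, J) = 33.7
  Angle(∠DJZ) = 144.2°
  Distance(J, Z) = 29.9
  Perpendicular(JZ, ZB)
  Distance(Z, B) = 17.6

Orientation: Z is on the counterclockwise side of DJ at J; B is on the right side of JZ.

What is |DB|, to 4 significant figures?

68.32

D is at the origin; DJ runs at -16.0° with length 33.7, so J = 33.7·(cos -16.0°, sin -16.0°) = (32.39, -9.289). ∠DJZ = 144.2°, so JZ runs at -16.0° + (180° − 144.2°) = 19.80° from the x-axis; with |JZ| = 29.9, Z = J + 29.9·(cos 19.80°, sin 19.80°) = (60.53, 0.8393). The perpendicularity gives ZB at right angles to JZ; with |ZB| = 17.6 on the right of JZ, B = Z + 17.6·(0.3387, -0.9409) = (66.49, -15.72). Then |DB| = |B − D| = 68.32.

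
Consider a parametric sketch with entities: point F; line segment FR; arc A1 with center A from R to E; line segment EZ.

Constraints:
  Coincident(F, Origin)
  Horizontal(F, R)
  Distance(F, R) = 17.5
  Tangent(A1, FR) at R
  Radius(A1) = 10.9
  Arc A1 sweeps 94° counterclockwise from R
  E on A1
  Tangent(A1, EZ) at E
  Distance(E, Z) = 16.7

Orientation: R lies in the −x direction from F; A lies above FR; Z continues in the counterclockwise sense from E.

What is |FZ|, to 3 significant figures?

29.4

F is at the origin; F and R share the same y with |FR| = 17.5 and R on the −x side, so R = (-17.5, 0.00). Tangency of A1 to FR means the radius AR is perpendicular to FR, so A = R + (0, 10.9) = (-17.5, 10.9). On A1, R sits at bearing -90° from A; a 94° counterclockwise sweep puts E at bearing 4°, so E = A + 10.9·(cos 4°, sin 4°) = (-6.63, 11.7). The tangent condition forces AE to be normal to EZ, so EZ runs along (−sin 4°, cos 4°); with |EZ| = 16.7, Z = (-7.79, 28.3). Then |FZ| = |Z − F| = 29.4.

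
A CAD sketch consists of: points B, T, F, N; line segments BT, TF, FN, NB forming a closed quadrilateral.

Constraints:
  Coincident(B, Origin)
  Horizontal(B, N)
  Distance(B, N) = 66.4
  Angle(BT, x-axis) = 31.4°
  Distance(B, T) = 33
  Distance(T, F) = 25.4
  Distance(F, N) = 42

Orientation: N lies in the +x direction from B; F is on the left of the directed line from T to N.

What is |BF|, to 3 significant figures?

57.8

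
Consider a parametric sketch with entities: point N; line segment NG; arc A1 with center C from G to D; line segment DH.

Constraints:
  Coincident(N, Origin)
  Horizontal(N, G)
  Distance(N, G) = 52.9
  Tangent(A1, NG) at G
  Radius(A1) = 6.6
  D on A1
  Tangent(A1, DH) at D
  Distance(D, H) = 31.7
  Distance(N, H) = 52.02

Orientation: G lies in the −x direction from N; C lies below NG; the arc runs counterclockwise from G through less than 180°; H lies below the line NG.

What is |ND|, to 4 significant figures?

59.02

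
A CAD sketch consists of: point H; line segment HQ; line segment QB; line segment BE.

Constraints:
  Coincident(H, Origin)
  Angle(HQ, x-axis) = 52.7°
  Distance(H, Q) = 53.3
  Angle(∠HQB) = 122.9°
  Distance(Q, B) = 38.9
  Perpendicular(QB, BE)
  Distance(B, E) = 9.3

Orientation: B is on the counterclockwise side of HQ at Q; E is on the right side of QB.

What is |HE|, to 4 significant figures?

86.75

H is at the origin; HQ runs at 52.7° with length 53.3, so Q = 53.3·(cos 52.7°, sin 52.7°) = (32.30, 42.40). ∠HQB = 122.9°, so QB runs at 52.7° + (180° − 122.9°) = 109.8° from the x-axis; with |QB| = 38.9, B = Q + 38.9·(cos 109.8°, sin 109.8°) = (19.12, 79.00). QB ⟂ BE; with |BE| = 9.3 on the right of QB, E = B + 9.3·(0.9409, 0.3387) = (27.87, 82.15). Then |HE| = |E − H| = 86.75.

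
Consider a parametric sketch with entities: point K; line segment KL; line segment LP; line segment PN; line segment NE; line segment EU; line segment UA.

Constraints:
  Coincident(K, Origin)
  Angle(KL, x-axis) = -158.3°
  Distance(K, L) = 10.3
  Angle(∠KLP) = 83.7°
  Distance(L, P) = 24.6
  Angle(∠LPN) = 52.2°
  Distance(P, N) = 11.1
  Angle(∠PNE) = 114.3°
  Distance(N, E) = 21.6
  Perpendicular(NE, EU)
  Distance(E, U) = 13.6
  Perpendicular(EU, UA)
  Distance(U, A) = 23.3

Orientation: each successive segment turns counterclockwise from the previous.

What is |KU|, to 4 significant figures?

19.77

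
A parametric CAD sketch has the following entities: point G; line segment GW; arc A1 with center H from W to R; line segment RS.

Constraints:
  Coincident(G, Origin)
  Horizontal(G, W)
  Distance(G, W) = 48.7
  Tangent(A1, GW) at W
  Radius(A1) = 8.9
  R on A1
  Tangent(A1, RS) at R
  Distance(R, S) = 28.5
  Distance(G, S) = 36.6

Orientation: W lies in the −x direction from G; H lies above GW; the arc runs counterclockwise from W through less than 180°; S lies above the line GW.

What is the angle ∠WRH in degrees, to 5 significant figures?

62.830°

G is at the origin; GW is horizontal with |GW| = 48.7 and W on the −x side, so W = (-48.700, 0.0000). Tangency of A1 to GW means the radius HW is perpendicular to GW, so H = W + (0, 8.9) = (-48.700, 8.9000). Since HR ⟂ RS (tangency), |HS| = √(8.9² + 28.5²) = 29.857 regardless of where R sits on A1. So S lies on both circle(G, 36.6) and circle(H, 29.857); the above-GW intersection is S = (-24.854, 26.867). R is the foot of the tangent from S: R = (-41.469, 3.7114).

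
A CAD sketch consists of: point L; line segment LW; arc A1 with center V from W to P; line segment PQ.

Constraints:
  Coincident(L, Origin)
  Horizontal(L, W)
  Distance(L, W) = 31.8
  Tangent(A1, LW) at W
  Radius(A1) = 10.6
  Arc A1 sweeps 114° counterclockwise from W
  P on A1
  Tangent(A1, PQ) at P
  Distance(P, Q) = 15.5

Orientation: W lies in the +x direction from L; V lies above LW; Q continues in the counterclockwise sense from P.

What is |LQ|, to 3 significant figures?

45.6

On A1, W sits at bearing -90° from V; a 114° counterclockwise sweep puts P at bearing 24°, so P = V + 10.6·(cos 24°, sin 24°) = (41.5, 14.9). Since A1 is tangent to PQ there, VP ⟂ PQ, so PQ runs along (−sin 24°, cos 24°); with |PQ| = 15.5, Q = (35.2, 29.1). Then |LQ| = |Q − L| = 45.6.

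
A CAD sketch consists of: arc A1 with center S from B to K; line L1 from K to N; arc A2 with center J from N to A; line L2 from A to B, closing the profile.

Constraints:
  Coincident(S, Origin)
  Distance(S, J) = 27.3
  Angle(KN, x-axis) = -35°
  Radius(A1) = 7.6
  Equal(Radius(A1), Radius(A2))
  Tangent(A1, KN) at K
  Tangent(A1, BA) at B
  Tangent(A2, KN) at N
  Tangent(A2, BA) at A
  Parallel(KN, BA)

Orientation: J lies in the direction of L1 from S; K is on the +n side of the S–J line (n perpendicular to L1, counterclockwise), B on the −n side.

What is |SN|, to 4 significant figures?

28.34

The slot axis is L1's direction at -35.0°, so u = (cos -35.0°, sin -35.0°) = (0.8192, -0.5736) and n = (−sin -35.0°, cos -35.0°) = (0.5736, 0.8192). S is at the origin and J lies 27.3 along u from S, so J = 27.3·u = (22.36, -15.66). Tangency of A1 to both parallel lines with radius 7.6 puts K and B at S ± 7.6·n: K = (4.359, 6.226), B = (-4.359, -6.226). Equal radii place N and A the same way about J: N = J + 7.6·n = (26.72, -9.433), A = J − 7.6·n = (18.00, -21.88). Then |SN| = |N − S| = 28.34.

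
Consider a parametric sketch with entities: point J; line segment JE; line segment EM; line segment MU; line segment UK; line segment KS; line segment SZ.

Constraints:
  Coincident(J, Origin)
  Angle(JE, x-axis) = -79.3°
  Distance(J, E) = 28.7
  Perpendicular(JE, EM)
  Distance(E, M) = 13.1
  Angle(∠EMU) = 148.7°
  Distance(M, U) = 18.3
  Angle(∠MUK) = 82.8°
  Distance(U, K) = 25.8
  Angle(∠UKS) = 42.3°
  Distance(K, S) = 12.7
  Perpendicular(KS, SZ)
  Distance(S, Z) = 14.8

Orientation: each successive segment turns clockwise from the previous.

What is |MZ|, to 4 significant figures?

20.97

J is at the origin; JE runs at -79.3° with length 28.7, so E = (5.329, -28.20). The perpendicularity gives EM at right angles to JE, so EM runs at -169.3°; with |EM| = 13.1, M = (-7.544, -30.63). ∠EMU = 148.7° gives MU at 159.4° from the x-axis; with |MU| = 18.3, U = (-24.67, -24.19). ∠MUK = 82.8° gives UK at 62.20° from the x-axis; with |UK| = 25.8, K = (-12.64, -1.372). ∠UKS = 42.3° gives KS at -75.50° from the x-axis; with |KS| = 12.7, S = (-9.461, -13.67). KS ⟂ SZ, so SZ runs at -165.5°; with |SZ| = 14.8, Z = (-23.79, -17.37). Then |MZ| = |Z − M| = 20.97.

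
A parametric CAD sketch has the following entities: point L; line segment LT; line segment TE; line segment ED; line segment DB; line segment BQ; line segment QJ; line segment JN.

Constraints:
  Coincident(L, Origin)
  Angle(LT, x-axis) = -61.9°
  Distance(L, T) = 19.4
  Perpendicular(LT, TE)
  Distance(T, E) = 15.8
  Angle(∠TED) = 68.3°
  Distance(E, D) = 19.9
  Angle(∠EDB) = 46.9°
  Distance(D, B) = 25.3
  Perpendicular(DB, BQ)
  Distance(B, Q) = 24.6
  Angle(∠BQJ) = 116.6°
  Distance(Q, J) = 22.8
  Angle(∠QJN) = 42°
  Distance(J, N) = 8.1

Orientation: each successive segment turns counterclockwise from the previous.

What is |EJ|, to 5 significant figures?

22.060

The perpendicularity gives BQ at right angles to DB, so BQ runs at 2.9000°; with |BQ| = 24.6, Q = (33.724, -20.850). ∠BQJ = 116.6° gives QJ at 66.300° from the x-axis; with |QJ| = 22.8, J = (42.889, 0.027428). Then |EJ| = |J − E| = 22.060.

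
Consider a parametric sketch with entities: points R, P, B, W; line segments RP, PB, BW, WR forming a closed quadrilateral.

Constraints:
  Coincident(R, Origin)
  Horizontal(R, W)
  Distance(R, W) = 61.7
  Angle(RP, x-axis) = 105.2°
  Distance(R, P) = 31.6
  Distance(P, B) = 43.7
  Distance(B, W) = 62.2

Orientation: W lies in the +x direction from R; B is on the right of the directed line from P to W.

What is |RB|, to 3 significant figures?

12.3

R is at the origin; RW is horizontal with |RW| = 61.7 and W in +x, so W = (61.7, 0). RP runs at 105.2° with |RP| = 31.6, so P = (-8.29, 30.5). B is determined by |PB| = 43.7 and |BW| = 62.2 together: it lies at the intersection of circle(P, 43.7) and circle(W, 62.2). With |PW| = 76.3, the foot of the radical line on PW is 25.3 from P and the perpendicular offset is √(43.7² − 25.3²) = 35.6. Taking the right-of-PW solution: B = (0.722, -12.3).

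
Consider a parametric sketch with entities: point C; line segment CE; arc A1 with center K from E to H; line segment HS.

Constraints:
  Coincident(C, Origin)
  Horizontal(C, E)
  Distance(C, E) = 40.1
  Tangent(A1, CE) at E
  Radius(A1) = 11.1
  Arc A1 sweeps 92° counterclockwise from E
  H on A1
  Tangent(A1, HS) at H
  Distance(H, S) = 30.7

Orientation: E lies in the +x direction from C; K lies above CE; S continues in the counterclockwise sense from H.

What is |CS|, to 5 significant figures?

65.501

C is at the origin; CE is horizontal with |CE| = 40.1 and E on the +x side, so E = (40.100, 0.0000). Since A1 is tangent to CE there, KE ⟂ CE, so K = E + (0, 11.1) = (40.100, 11.100). On A1, E sits at bearing -90° from K; a 92° counterclockwise sweep puts H at bearing 2°, so H = K + 11.1·(cos 2°, sin 2°) = (51.193, 11.487). Tangency of A1 to HS means the radius KH is perpendicular to HS, so HS runs along (−sin 2°, cos 2°); with |HS| = 30.7, S = (50.122, 42.169). Then |CS| = |S − C| = 65.501.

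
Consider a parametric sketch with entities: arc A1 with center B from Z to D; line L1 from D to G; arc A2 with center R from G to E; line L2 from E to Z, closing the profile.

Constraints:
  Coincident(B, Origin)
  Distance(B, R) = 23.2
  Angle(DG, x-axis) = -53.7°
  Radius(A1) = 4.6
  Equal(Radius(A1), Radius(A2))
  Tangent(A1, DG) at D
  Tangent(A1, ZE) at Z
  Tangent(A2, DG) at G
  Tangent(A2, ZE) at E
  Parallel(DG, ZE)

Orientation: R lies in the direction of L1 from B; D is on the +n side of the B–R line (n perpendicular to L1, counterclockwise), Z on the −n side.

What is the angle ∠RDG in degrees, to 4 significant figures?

11.21°

The slot axis is L1's direction at -53.7°, so u = (cos -53.7°, sin -53.7°) = (0.5920, -0.8059) and n = (−sin -53.7°, cos -53.7°) = (0.8059, 0.5920). B is at the origin and R lies 23.2 along u from B, so R = 23.2·u = (13.73, -18.70). Tangency of A1 to both parallel lines with radius 4.6 puts D and Z at B ± 4.6·n: D = (3.707, 2.723), Z = (-3.707, -2.723). Equal radii place G and E the same way about R: G = R + 4.6·n = (17.44, -15.97), E = R − 4.6·n = (10.03, -21.42). Then cos ∠RDG = DR·DG / (|DR||DG|), giving 11.21°.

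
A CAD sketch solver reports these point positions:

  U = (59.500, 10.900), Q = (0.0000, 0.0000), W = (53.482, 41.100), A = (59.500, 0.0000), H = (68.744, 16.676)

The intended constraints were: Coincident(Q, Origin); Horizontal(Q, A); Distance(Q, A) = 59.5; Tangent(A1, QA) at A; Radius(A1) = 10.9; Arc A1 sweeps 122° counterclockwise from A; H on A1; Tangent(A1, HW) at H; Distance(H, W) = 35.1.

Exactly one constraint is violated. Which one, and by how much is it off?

Distance(H, W) = 35.1 — off by 6.30.

Q = (0.00, 0.00) ✓; Q.y = 0.00, A.y = 0.00 ✓; |QA| = 59.50 ✓; ∠(UA, AQ) = 90.00° ✓; |UA| = 10.90 ✓; bearing(U→H) − bearing(U→A) = 122.0° ✓; |UH| = 10.90 ✓; ∠(UH, HW) = 90.00° ✓; |HW| = 28.80 ✗.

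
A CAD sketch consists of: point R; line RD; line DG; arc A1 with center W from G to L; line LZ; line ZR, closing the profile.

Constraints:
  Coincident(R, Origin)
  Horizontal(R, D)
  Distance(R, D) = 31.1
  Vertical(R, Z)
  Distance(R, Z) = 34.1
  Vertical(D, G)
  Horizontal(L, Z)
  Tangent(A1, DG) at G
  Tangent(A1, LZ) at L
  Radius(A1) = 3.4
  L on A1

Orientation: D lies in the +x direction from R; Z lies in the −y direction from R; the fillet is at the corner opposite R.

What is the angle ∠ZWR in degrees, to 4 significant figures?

54.94°

R is at the origin; R and D share the same y with |RD| = 31.1 and D on the +x side, so D = (31.10, 0.000). R and Z share the same x with |RZ| = 34.1 and Z on the −y side, so Z = (0.000, -34.10). The virtual corner opposite R is at (31.10, -34.10). Tangency of A1 to DG means the radius WG is perpendicular to DG and since A1 is tangent to LZ there, WL ⟂ LZ, with radius 3.4, so the center W sits 3.4 in from both sides at W = (27.70, -30.70). Then cos ∠ZWR = WZ·WR / (|WZ||WR|), giving 54.94°.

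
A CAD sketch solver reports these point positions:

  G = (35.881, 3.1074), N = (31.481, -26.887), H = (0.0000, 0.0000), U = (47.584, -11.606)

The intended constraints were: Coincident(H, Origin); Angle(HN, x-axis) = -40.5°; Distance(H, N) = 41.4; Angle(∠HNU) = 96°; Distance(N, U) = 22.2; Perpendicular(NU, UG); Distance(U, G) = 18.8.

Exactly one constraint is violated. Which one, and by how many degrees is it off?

Perpendicular(NU, UG) — off by 5.00°.

H = (0.00, 0.00) ✓; HN at -40.50° ✓; |HN| = 41.40 ✓; ∠HNU = 96.00° ✓; |NU| = 22.20 ✓; ∠(NU, UG) = 85.00° ✗; |UG| = 18.80 ✓.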